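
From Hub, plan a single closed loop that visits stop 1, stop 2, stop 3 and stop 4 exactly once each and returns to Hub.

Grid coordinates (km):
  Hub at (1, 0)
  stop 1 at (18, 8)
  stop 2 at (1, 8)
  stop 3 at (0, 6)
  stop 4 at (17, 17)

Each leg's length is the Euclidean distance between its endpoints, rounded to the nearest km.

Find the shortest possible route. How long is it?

There are 12 distinct closed tours to check (reversals are equivalent).
Hub-stop 1-stop 2-stop 3-stop 4-Hub: 19+17+2+20+23 = 81
Hub-stop 1-stop 2-stop 4-stop 3-Hub: 19+17+18+20+6 = 80
Hub-stop 1-stop 3-stop 2-stop 4-Hub: 19+18+2+18+23 = 80
Hub-stop 1-stop 3-stop 4-stop 2-Hub: 19+18+20+18+8 = 83
Hub-stop 1-stop 4-stop 2-stop 3-Hub: 19+9+18+2+6 = 54
Hub-stop 1-stop 4-stop 3-stop 2-Hub: 19+9+20+2+8 = 58
Hub-stop 2-stop 1-stop 3-stop 4-Hub: 8+17+18+20+23 = 86
Hub-stop 2-stop 1-stop 4-stop 3-Hub: 8+17+9+20+6 = 60
Hub-stop 2-stop 3-stop 1-stop 4-Hub: 8+2+18+9+23 = 60
Hub-stop 2-stop 4-stop 1-stop 3-Hub: 8+18+9+18+6 = 59
Hub-stop 3-stop 1-stop 2-stop 4-Hub: 6+18+17+18+23 = 82
Hub-stop 3-stop 2-stop 1-stop 4-Hub: 6+2+17+9+23 = 57
The minimum is 54.
One optimal route: Hub → stop 1 → stop 4 → stop 2 → stop 3 → Hub (or its reverse).

Minimum total distance: 54 km.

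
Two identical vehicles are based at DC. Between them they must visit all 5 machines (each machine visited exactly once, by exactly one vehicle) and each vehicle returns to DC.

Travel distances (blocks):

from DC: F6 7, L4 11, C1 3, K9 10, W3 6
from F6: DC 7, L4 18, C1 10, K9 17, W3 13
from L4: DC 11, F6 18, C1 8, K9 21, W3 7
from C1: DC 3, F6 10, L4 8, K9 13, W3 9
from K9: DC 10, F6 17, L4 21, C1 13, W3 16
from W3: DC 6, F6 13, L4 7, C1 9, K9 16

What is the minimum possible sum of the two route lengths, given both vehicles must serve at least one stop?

58 blocks — the smallest possible combined total.

Try each way of splitting the stops between the two vehicles (each non-empty) and, for each split, find the best tour for each vehicle:
  {F6} + {L4, C1, K9, W3}: 14 + 44 = 58
  {L4} + {F6, C1, K9, W3}: 22 + 52 = 74
  {F6, L4} + {C1, K9, W3}: 36 + 38 = 74
  {C1} + {F6, L4, K9, W3}: 6 + 58 = 64
  {F6, C1} + {L4, K9, W3}: 20 + 44 = 64
  {L4, C1} + {F6, K9, W3}: 22 + 46 = 68
  … (15 splits in total)
Best: vehicle 1 DC → F6 → DC = 14; vehicle 2 DC → C1 → L4 → W3 → K9 → DC = 44; combined 58.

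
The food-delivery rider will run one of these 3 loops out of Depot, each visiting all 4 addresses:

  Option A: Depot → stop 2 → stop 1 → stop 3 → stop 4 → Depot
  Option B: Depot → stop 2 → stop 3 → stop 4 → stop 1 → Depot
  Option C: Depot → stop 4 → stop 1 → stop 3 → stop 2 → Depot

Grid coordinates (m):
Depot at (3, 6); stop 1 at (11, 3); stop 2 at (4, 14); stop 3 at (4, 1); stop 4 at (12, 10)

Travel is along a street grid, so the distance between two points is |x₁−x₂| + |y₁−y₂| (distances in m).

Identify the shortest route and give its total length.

Option A: 9 + 18 + 9 + 17 + 13 = 66
Option B: 9 + 13 + 17 + 8 + 11 = 58
Option C: 13 + 8 + 9 + 13 + 9 = 52

Shortest is Option C, total 52 m.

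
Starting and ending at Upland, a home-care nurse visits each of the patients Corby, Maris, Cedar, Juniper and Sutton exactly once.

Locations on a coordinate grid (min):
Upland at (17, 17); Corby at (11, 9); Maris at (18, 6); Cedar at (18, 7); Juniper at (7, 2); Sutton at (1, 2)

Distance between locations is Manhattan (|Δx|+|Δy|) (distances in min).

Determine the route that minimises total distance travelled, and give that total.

With 5 stops there are 5!/2 = 60 distinct round trips (a route and its reverse cost the same).
Upland - Corby - Maris - Cedar - Juniper - Sutton - Upland: 14+10+1+16+6+31 = 78
Upland - Corby - Maris - Cedar - Sutton - Juniper - Upland: 14+10+1+22+6+25 = 78
Upland - Corby - Maris - Juniper - Cedar - Sutton - Upland: 14+10+15+16+22+31 = 108
Upland - Corby - Maris - Juniper - Sutton - Cedar - Upland: 14+10+15+6+22+11 = 78
Upland - Corby - Maris - Sutton - Cedar - Juniper - Upland: 14+10+21+22+16+25 = 108
Upland - Corby - Maris - Sutton - Juniper - Cedar - Upland: 14+10+21+6+16+11 = 78
Upland - Corby - Cedar - Maris - Juniper - Sutton - Upland: 14+9+1+15+6+31 = 76
Upland - Corby - Cedar - Maris - Sutton - Juniper - Upland: 14+9+1+21+6+25 = 76
Upland - Corby - Cedar - Juniper - Maris - Sutton - Upland: 14+9+16+15+21+31 = 106
Upland - Corby - Cedar - Juniper - Sutton - Maris - Upland: 14+9+16+6+21+12 = 78
Upland - Corby - Cedar - Sutton - Maris - Juniper - Upland: 14+9+22+21+15+25 = 106
Upland - Corby - Cedar - Sutton - Juniper - Maris - Upland: 14+9+22+6+15+12 = 78
Upland - Corby - Juniper - Maris - Cedar - Sutton - Upland: 14+11+15+1+22+31 = 94
Upland - Corby - Juniper - Maris - Sutton - Cedar - Upland: 14+11+15+21+22+11 = 94
… (46 more)
Upland - Corby - Juniper - Sutton - Maris - Cedar - Upland: 14+11+6+21+1+11 = 64  ← best
The minimum is 64.
One optimal route: Upland → Corby → Juniper → Sutton → Maris → Cedar → Upland (or its reverse).

Shortest round trip = 64 min.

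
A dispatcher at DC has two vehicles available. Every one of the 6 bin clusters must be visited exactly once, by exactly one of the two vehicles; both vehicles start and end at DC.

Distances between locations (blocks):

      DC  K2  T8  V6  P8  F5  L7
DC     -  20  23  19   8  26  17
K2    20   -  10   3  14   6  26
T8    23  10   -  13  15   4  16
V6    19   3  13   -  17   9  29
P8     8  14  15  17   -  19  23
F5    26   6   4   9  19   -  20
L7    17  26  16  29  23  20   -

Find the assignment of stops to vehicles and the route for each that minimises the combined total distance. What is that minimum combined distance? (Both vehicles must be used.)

There are 2^5 − 1 = 31 ways to divide the 6 stops into two non-empty groups. For each, the best each vehicle can do is its own shortest tour through its group:
  {K2} + {T8, V6, P8, F5, L7}: 40 + 71 = 111
  {T8} + {K2, V6, P8, F5, L7}: 46 + 71 = 117
  {K2, T8} + {V6, P8, F5, L7}: 53 + 71 = 124
  {V6} + {K2, T8, P8, F5, L7}: 38 + 65 = 103
  {K2, V6} + {T8, P8, F5, L7}: 42 + 64 = 106
  {T8, V6} + {K2, P8, F5, L7}: 55 + 65 = 120
  … (31 splits in total)
  {P8} + {K2, T8, V6, F5, L7}: 16 + 65 = 81  ← best
Best: vehicle 1 DC → P8 → DC = 16; vehicle 2 DC → V6 → K2 → F5 → T8 → L7 → DC = 65; combined 81.

81 blocks — the smallest possible combined total.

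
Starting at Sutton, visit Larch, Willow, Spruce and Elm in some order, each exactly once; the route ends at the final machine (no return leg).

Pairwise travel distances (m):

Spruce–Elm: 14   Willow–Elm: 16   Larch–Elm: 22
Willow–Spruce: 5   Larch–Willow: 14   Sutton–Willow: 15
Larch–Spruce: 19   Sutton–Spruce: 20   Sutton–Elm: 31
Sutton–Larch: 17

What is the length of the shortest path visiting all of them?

There are 4! = 24 possible orderings.
Sutton→Larch→Willow→Spruce→Elm: 17+14+5+14 = 50
Sutton→Larch→Willow→Elm→Spruce: 17+14+16+14 = 61
Sutton→Larch→Spruce→Willow→Elm: 17+19+5+16 = 57
Sutton→Larch→Spruce→Elm→Willow: 17+19+14+16 = 66
Sutton→Larch→Elm→Willow→Spruce: 17+22+16+5 = 60
Sutton→Larch→Elm→Spruce→Willow: 17+22+14+5 = 58
Sutton→Willow→Larch→Spruce→Elm: 15+14+19+14 = 62
Sutton→Willow→Larch→Elm→Spruce: 15+14+22+14 = 65
Sutton→Willow→Spruce→Larch→Elm: 15+5+19+22 = 61
Sutton→Willow→Spruce→Elm→Larch: 15+5+14+22 = 56
Sutton→Willow→Elm→Larch→Spruce: 15+16+22+19 = 72
Sutton→Willow→Elm→Spruce→Larch: 15+16+14+19 = 64
Sutton→Spruce→Larch→Willow→Elm: 20+19+14+16 = 69
Sutton→Spruce→Larch→Elm→Willow: 20+19+22+16 = 77
… (10 more)
The minimum is 50.
One shortest path: Sutton → Larch → Willow → Spruce → Elm.

Minimum one-way distance = 50 m.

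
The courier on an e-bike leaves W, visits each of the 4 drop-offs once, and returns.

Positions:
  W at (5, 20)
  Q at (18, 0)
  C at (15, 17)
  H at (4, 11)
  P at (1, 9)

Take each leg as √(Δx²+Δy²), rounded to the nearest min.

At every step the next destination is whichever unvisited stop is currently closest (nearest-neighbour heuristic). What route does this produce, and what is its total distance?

W → [H:9 / C:10 / P:12 / Q:24] → H (9)
H → [P:4 / C:13 / Q:18] → P (4)
P → [C:16 / Q:19] → C (16)
C → [Q:17] → Q (17)
Return Q→W: 24.
Total = 9 + 4 + 16 + 17 + 24 = 70.

Total distance 70 min via the nearest-neighbour route W → H → P → C → Q → W.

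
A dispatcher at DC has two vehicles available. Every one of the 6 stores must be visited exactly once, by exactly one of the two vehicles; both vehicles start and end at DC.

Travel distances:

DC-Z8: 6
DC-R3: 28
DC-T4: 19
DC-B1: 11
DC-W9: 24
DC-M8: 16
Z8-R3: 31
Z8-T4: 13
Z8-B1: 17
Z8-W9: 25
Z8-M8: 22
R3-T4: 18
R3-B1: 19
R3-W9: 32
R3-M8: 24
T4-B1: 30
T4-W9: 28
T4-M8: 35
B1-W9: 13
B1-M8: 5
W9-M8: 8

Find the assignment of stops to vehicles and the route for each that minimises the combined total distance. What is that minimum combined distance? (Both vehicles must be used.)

There are 2^5 − 1 = 31 ways to divide the 6 stops into two non-empty groups. For each, the best each vehicle can do is its own shortest tour through its group:
  {Z8} + {R3, T4, B1, W9, M8}: 12 + 93 = 105
  {R3} + {Z8, T4, B1, W9, M8}: 56 + 71 = 127
  {Z8, R3} + {T4, B1, W9, M8}: 65 + 71 = 136
  {T4} + {Z8, R3, B1, W9, M8}: 38 + 91 = 129
  {Z8, T4} + {R3, B1, W9, M8}: 38 + 84 = 122
  {R3, T4} + {Z8, B1, W9, M8}: 65 + 55 = 120
  … (31 splits in total)
Best: vehicle 1 DC → Z8 → DC = 12; vehicle 2 DC → T4 → R3 → B1 → W9 → M8 → DC = 93; combined 105.

Minimum combined distance: 105.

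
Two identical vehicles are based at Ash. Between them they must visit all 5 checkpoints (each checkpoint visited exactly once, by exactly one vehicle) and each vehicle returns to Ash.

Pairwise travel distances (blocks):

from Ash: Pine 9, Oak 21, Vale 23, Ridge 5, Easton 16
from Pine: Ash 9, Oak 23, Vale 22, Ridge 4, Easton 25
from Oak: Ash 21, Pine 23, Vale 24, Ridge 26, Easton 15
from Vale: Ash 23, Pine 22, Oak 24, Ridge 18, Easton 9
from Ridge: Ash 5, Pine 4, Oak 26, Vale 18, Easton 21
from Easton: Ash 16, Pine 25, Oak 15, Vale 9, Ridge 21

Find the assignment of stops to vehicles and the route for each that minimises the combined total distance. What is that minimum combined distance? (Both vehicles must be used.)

Check every non-empty split of the stops between the two vehicles; for each half take its own optimal tour:
  {Pine} + {Oak, Vale, Ridge, Easton}: 18 + 68 = 86
  {Oak} + {Pine, Vale, Ridge, Easton}: 42 + 56 = 98
  {Pine, Oak} + {Vale, Ridge, Easton}: 53 + 48 = 101
  {Vale} + {Pine, Oak, Ridge, Easton}: 46 + 63 = 109
  {Pine, Vale} + {Oak, Ridge, Easton}: 54 + 62 = 116
  {Oak, Vale} + {Pine, Ridge, Easton}: 68 + 50 = 118
  … (15 splits in total)
Best: vehicle 1 Ash → Pine → Ash = 18; vehicle 2 Ash → Oak → Easton → Vale → Ridge → Ash = 68; combined 86.

Minimum combined distance: 86 blocks.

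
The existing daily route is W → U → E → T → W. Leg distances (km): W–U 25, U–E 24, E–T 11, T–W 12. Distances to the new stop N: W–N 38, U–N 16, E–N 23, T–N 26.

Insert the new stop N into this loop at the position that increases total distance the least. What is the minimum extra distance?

Insertion cost between consecutive stops i–j is d(i,N) + d(N,j) − d(i,j):
  between W and U: 38 + 16 − 25 = 29
  between U and E: 16 + 23 − 24 = 15
  between E and T: 23 + 26 − 11 = 38
  between T and W: 26 + 38 − 12 = 52
Cheapest insertion is between U and E, adding 15.
New total = 72 + 15 = 87.

Minimum extra distance: 15 km, inserting N between U and E.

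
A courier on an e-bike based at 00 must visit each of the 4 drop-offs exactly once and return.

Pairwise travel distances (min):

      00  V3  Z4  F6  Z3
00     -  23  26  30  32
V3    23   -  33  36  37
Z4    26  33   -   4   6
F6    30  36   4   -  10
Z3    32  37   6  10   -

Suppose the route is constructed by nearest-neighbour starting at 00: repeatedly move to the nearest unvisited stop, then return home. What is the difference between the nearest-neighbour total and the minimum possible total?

00: V3=23, Z4=26, F6=30, Z3=32 ⇒ V3
V3: Z4=33, F6=36, Z3=37 ⇒ Z4
Z4: F6=4, Z3=6 ⇒ F6
F6: Z3=10 ⇒ Z3
NN route 00 → V3 → Z4 → F6 → Z3 → 00 costs 102.
Optimal: 00 → V3 → Z3 → Z4 → F6 → 00 costs 100 (by enumerating all 12 distinct tours).
Excess = 102 − 100 = 2.

Excess over optimum: 2 min.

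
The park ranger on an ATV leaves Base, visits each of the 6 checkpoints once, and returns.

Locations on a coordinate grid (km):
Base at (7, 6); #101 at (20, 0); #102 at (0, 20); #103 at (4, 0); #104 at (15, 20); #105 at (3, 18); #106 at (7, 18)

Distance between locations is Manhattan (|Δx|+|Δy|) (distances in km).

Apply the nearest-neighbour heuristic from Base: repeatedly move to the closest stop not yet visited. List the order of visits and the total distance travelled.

Nearest-neighbour total = 90 km; route Base → #103 → #101 → #104 → #106 → #105 → #102 → Base.

Base → [#103:9 / #106:12 / #105:16 / #101:19 / #102:21 / #104:22] → #103 (9)
#103 → [#101:16 / #105:19 / #106:21 / #102:24 / #104:31] → #101 (16)
#101 → [#104:25 / #106:31 / #105:35 / #102:40] → #104 (25)
#104 → [#106:10 / #105:14 / #102:15] → #106 (10)
#106 → [#105:4 / #102:9] → #105 (4)
#105 → [#102:5] → #102 (5)
Return #102→Base: 21.
Total = 9 + 16 + 25 + 10 + 4 + 5 + 21 = 90.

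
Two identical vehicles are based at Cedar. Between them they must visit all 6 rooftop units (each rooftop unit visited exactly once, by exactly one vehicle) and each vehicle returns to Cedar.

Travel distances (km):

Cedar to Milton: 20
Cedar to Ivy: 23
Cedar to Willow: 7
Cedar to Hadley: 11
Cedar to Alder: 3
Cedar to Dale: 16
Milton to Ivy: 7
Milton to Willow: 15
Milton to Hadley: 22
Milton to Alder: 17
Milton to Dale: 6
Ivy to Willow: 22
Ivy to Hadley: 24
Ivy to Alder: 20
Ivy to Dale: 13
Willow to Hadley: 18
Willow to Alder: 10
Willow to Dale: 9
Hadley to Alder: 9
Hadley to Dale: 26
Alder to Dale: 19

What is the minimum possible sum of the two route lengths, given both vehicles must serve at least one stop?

There are 2^5 − 1 = 31 ways to divide the 6 stops into two non-empty groups. For each, the best each vehicle can do is its own shortest tour through its group:
  {Milton} + {Ivy, Willow, Hadley, Alder, Dale}: 40 + 65 = 105
  {Ivy} + {Milton, Willow, Hadley, Alder, Dale}: 46 + 56 = 102
  {Milton, Ivy} + {Willow, Hadley, Alder, Dale}: 50 + 54 = 104
  {Willow} + {Milton, Ivy, Hadley, Alder, Dale}: 14 + 65 = 79
  {Milton, Willow} + {Ivy, Hadley, Alder, Dale}: 42 + 65 = 107
  {Ivy, Willow} + {Milton, Hadley, Alder, Dale}: 52 + 56 = 108
  … (31 splits in total)
  {Alder} + {Milton, Ivy, Willow, Hadley, Dale}: 6 + 64 = 70  ← best
Best: vehicle 1 Cedar → Alder → Cedar = 6; vehicle 2 Cedar → Willow → Dale → Milton → Ivy → Hadley → Cedar = 64; combined 70.

Minimum combined distance: 70 km.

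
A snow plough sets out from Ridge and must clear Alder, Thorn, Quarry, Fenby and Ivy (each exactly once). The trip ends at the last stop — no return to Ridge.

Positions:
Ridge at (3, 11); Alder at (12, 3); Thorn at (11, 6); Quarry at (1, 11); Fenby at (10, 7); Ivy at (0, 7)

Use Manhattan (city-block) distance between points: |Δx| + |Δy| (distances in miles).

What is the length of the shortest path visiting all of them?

Minimum one-way distance = 23 miles.

There are 5! = 120 possible orderings.
Ridge→Alder→Thorn→Quarry→Fenby→Ivy: 17+4+15+13+10 = 59
Ridge→Alder→Thorn→Quarry→Ivy→Fenby: 17+4+15+5+10 = 51
Ridge→Alder→Thorn→Fenby→Quarry→Ivy: 17+4+2+13+5 = 41
Ridge→Alder→Thorn→Fenby→Ivy→Quarry: 17+4+2+10+5 = 38
Ridge→Alder→Thorn→Ivy→Quarry→Fenby: 17+4+12+5+13 = 51
Ridge→Alder→Thorn→Ivy→Fenby→Quarry: 17+4+12+10+13 = 56
Ridge→Alder→Quarry→Thorn→Fenby→Ivy: 17+19+15+2+10 = 63
Ridge→Alder→Quarry→Thorn→Ivy→Fenby: 17+19+15+12+10 = 73
Ridge→Alder→Quarry→Fenby→Thorn→Ivy: 17+19+13+2+12 = 63
Ridge→Alder→Quarry→Fenby→Ivy→Thorn: 17+19+13+10+12 = 71
Ridge→Alder→Quarry→Ivy→Thorn→Fenby: 17+19+5+12+2 = 55
Ridge→Alder→Quarry→Ivy→Fenby→Thorn: 17+19+5+10+2 = 53
Ridge→Alder→Fenby→Thorn→Quarry→Ivy: 17+6+2+15+5 = 45
Ridge→Alder→Fenby→Thorn→Ivy→Quarry: 17+6+2+12+5 = 42
… (106 more)
Ridge→Quarry→Ivy→Fenby→Thorn→Alder: 2+5+10+2+4 = 23  ← best
The minimum is 23.
One shortest path: Ridge → Quarry → Ivy → Fenby → Thorn → Alder.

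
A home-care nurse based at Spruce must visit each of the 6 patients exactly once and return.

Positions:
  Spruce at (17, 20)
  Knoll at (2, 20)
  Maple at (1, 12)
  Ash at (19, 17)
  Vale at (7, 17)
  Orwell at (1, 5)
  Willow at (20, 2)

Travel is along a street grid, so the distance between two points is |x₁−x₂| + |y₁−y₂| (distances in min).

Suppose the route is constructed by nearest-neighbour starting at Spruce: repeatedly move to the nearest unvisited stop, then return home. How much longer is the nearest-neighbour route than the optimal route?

From Spruce: Ash=5, Vale=13, Knoll=15, Willow=21, Maple=24, Orwell=31 → choose Ash (5).
From Ash: Vale=12, Willow=16, Knoll=20, Maple=23, Orwell=30 → choose Vale (12).
From Vale: Knoll=8, Maple=11, Orwell=18, Willow=28 → choose Knoll (8).
From Knoll: Maple=9, Orwell=16, Willow=36 → choose Maple (9).
From Maple: Orwell=7, Willow=29 → choose Orwell (7).
From Orwell: Willow=22 → choose Willow (22).
NN route Spruce → Ash → Vale → Knoll → Maple → Orwell → Willow → Spruce costs 84.
Optimal: Spruce → Ash → Willow → Orwell → Maple → Knoll → Vale → Spruce costs 80 (by enumerating all 360 distinct tours).
Excess = 84 − 80 = 4.

Excess over optimum: 4 min.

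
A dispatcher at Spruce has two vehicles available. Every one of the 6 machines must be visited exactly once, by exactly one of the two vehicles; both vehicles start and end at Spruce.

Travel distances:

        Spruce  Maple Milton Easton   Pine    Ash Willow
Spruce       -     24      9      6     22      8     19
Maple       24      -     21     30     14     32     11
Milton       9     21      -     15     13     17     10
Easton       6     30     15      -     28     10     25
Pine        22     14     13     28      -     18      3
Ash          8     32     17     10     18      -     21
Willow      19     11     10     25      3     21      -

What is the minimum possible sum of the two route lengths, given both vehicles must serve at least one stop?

Minimum combined distance: 82.

There are 2^5 − 1 = 31 ways to divide the 6 stops into two non-empty groups. For each, the best each vehicle can do is its own shortest tour through its group:
  {Maple} + {Milton, Easton, Pine, Ash, Willow}: 48 + 56 = 104
  {Milton} + {Maple, Easton, Pine, Ash, Willow}: 18 + 72 = 90
  {Maple, Milton} + {Easton, Pine, Ash, Willow}: 54 + 56 = 110
  {Easton} + {Maple, Milton, Pine, Ash, Willow}: 12 + 70 = 82
  {Maple, Easton} + {Milton, Pine, Ash, Willow}: 60 + 48 = 108
  {Milton, Easton} + {Maple, Pine, Ash, Willow}: 30 + 64 = 94
  … (31 splits in total)
Best: vehicle 1 Spruce → Easton → Spruce = 12; vehicle 2 Spruce → Milton → Maple → Willow → Pine → Ash → Spruce = 70; combined 82.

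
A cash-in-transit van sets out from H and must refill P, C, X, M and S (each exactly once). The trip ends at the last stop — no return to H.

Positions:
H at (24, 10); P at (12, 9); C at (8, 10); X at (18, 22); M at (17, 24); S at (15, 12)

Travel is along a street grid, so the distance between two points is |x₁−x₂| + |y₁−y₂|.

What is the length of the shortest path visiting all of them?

There are 5! = 120 possible orderings.
H→P→C→X→M→S: 13+5+22+3+14 = 57
H→P→C→X→S→M: 13+5+22+13+14 = 67
H→P→C→M→X→S: 13+5+23+3+13 = 57
H→P→C→M→S→X: 13+5+23+14+13 = 68
H→P→C→S→X→M: 13+5+9+13+3 = 43
H→P→C→S→M→X: 13+5+9+14+3 = 44
H→P→X→C→M→S: 13+19+22+23+14 = 91
H→P→X→C→S→M: 13+19+22+9+14 = 77
H→P→X→M→C→S: 13+19+3+23+9 = 67
H→P→X→M→S→C: 13+19+3+14+9 = 58
H→P→X→S→C→M: 13+19+13+9+23 = 77
H→P→X→S→M→C: 13+19+13+14+23 = 82
H→P→M→C→X→S: 13+20+23+22+13 = 91
H→P→M→C→S→X: 13+20+23+9+13 = 78
… (106 more)
The minimum is 43.
One shortest path: H → P → C → S → X → M.

Shortest open route: 43.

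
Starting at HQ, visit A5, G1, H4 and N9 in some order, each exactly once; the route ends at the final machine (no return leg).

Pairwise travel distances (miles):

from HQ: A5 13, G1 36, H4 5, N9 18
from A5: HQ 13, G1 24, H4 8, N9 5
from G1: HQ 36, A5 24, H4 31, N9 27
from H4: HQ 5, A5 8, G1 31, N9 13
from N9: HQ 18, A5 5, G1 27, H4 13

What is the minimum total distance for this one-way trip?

Shortest open route: 45 miles.

There are 4! = 24 possible orderings.
HQ→A5→G1→H4→N9: 13+24+31+13 = 81
HQ→A5→G1→N9→H4: 13+24+27+13 = 77
HQ→A5→H4→G1→N9: 13+8+31+27 = 79
HQ→A5→H4→N9→G1: 13+8+13+27 = 61
HQ→A5→N9→G1→H4: 13+5+27+31 = 76
HQ→A5→N9→H4→G1: 13+5+13+31 = 62
HQ→G1→A5→H4→N9: 36+24+8+13 = 81
HQ→G1→A5→N9→H4: 36+24+5+13 = 78
HQ→G1→H4→A5→N9: 36+31+8+5 = 80
HQ→G1→H4→N9→A5: 36+31+13+5 = 85
HQ→G1→N9→A5→H4: 36+27+5+8 = 76
HQ→G1→N9→H4→A5: 36+27+13+8 = 84
HQ→H4→A5→G1→N9: 5+8+24+27 = 64
HQ→H4→A5→N9→G1: 5+8+5+27 = 45
… (10 more)
The minimum is 45.
One shortest path: HQ → H4 → A5 → N9 → G1.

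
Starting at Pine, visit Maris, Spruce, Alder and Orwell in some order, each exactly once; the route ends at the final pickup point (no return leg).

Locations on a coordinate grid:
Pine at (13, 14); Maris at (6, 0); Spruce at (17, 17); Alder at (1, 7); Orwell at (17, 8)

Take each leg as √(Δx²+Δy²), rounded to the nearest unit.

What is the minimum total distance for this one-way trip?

There are 4! = 24 possible orderings.
Pine→Maris→Spruce→Alder→Orwell: 16+20+19+16 = 71
Pine→Maris→Spruce→Orwell→Alder: 16+20+9+16 = 61
Pine→Maris→Alder→Spruce→Orwell: 16+9+19+9 = 53
Pine→Maris→Alder→Orwell→Spruce: 16+9+16+9 = 50
Pine→Maris→Orwell→Spruce→Alder: 16+14+9+19 = 58
Pine→Maris→Orwell→Alder→Spruce: 16+14+16+19 = 65
Pine→Spruce→Maris→Alder→Orwell: 5+20+9+16 = 50
Pine→Spruce→Maris→Orwell→Alder: 5+20+14+16 = 55
Pine→Spruce→Alder→Maris→Orwell: 5+19+9+14 = 47
Pine→Spruce→Alder→Orwell→Maris: 5+19+16+14 = 54
Pine→Spruce→Orwell→Maris→Alder: 5+9+14+9 = 37
Pine→Spruce→Orwell→Alder→Maris: 5+9+16+9 = 39
Pine→Alder→Maris→Spruce→Orwell: 14+9+20+9 = 52
Pine→Alder→Maris→Orwell→Spruce: 14+9+14+9 = 46
… (10 more)
The minimum is 37.
One shortest path: Pine → Spruce → Orwell → Maris → Alder.

Shortest open route: 37.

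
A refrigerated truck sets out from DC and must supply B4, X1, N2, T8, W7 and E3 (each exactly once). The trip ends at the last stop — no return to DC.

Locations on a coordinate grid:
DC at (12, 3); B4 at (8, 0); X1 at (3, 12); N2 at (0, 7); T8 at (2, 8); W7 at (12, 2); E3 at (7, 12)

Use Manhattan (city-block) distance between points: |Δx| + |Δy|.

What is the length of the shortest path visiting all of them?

There are 6! = 720 possible orderings.
DC→B4→X1→N2→T8→W7→E3: 7+17+8+3+16+15 = 66
DC→B4→X1→N2→T8→E3→W7: 7+17+8+3+9+15 = 59
DC→B4→X1→N2→W7→T8→E3: 7+17+8+17+16+9 = 74
DC→B4→X1→N2→W7→E3→T8: 7+17+8+17+15+9 = 73
DC→B4→X1→N2→E3→T8→W7: 7+17+8+12+9+16 = 69
DC→B4→X1→N2→E3→W7→T8: 7+17+8+12+15+16 = 75
DC→B4→X1→T8→N2→W7→E3: 7+17+5+3+17+15 = 64
DC→B4→X1→T8→N2→E3→W7: 7+17+5+3+12+15 = 59
… (712 more)
DC→W7→B4→E3→X1→T8→N2: 1+6+13+4+5+3 = 32  ← best
The minimum is 32.
One shortest path: DC → W7 → B4 → E3 → X1 → T8 → N2.

Minimum one-way distance = 32.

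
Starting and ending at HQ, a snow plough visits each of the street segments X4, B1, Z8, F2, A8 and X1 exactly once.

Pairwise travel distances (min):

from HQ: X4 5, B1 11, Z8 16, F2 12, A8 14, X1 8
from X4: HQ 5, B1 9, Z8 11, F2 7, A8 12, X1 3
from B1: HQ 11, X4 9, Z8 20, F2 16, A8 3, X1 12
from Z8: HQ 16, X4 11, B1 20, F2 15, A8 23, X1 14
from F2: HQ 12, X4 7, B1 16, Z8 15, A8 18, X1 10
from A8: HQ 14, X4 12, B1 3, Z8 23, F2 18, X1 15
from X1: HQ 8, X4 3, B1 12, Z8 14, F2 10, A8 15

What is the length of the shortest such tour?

69 min — the shortest possible round trip.

With 6 stops there are 6!/2 = 360 distinct round trips (a route and its reverse cost the same).
HQ→X4→B1→Z8→F2→A8→X1→HQ: 5+9+20+15+18+15+8 = 90
HQ→X4→B1→Z8→F2→X1→A8→HQ: 5+9+20+15+10+15+14 = 88
HQ→X4→B1→Z8→A8→F2→X1→HQ: 5+9+20+23+18+10+8 = 93
HQ→X4→B1→Z8→A8→X1→F2→HQ: 5+9+20+23+15+10+12 = 94
HQ→X4→B1→Z8→X1→F2→A8→HQ: 5+9+20+14+10+18+14 = 90
HQ→X4→B1→Z8→X1→A8→F2→HQ: 5+9+20+14+15+18+12 = 93
HQ→X4→B1→F2→Z8→A8→X1→HQ: 5+9+16+15+23+15+8 = 91
HQ→X4→B1→F2→Z8→X1→A8→HQ: 5+9+16+15+14+15+14 = 88
… (352 more)
HQ→X4→X1→Z8→F2→A8→B1→HQ: 5+3+14+15+18+3+11 = 69  ← best
The minimum is 69.
One optimal route: HQ → X4 → X1 → Z8 → F2 → A8 → B1 → HQ (or its reverse).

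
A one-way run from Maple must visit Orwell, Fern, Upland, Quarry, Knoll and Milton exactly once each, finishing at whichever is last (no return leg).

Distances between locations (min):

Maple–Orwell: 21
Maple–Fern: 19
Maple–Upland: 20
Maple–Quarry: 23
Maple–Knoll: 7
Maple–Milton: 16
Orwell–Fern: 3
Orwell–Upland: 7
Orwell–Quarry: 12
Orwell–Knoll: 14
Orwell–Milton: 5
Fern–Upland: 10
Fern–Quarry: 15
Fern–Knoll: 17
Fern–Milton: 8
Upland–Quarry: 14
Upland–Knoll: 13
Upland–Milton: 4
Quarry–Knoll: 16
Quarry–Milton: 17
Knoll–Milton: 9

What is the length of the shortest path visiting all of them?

Minimum one-way distance = 45 min.

There are 6! = 720 possible orderings.
Maple - Orwell - Fern - Upland - Quarry - Knoll - Milton: 21+3+10+14+16+9 = 73
Maple - Orwell - Fern - Upland - Quarry - Milton - Knoll: 21+3+10+14+17+9 = 74
Maple - Orwell - Fern - Upland - Knoll - Quarry - Milton: 21+3+10+13+16+17 = 80
Maple - Orwell - Fern - Upland - Knoll - Milton - Quarry: 21+3+10+13+9+17 = 73
Maple - Orwell - Fern - Upland - Milton - Quarry - Knoll: 21+3+10+4+17+16 = 71
Maple - Orwell - Fern - Upland - Milton - Knoll - Quarry: 21+3+10+4+9+16 = 63
Maple - Orwell - Fern - Quarry - Upland - Knoll - Milton: 21+3+15+14+13+9 = 75
Maple - Orwell - Fern - Quarry - Upland - Milton - Knoll: 21+3+15+14+4+9 = 66
… (712 more)
Maple - Knoll - Milton - Upland - Orwell - Fern - Quarry: 7+9+4+7+3+15 = 45  ← best
The minimum is 45.
One shortest path: Maple → Knoll → Milton → Upland → Orwell → Fern → Quarry.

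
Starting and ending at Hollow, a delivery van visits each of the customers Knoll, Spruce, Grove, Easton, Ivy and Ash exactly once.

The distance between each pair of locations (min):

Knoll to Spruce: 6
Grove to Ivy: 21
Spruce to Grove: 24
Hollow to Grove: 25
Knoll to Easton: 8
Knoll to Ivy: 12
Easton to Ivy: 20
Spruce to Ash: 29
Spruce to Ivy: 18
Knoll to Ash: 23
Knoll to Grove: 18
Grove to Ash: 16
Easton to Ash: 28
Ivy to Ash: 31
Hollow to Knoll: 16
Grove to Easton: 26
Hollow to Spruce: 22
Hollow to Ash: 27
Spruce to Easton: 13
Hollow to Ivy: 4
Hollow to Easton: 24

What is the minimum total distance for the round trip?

Hollow-Knoll-Spruce-Grove-Easton-Ivy-Ash-Hollow: 16+6+24+26+20+31+27 = 150
Hollow-Knoll-Spruce-Grove-Easton-Ash-Ivy-Hollow: 16+6+24+26+28+31+4 = 135
Hollow-Knoll-Spruce-Grove-Ivy-Easton-Ash-Hollow: 16+6+24+21+20+28+27 = 142
Hollow-Knoll-Spruce-Grove-Ivy-Ash-Easton-Hollow: 16+6+24+21+31+28+24 = 150
Hollow-Knoll-Spruce-Grove-Ash-Easton-Ivy-Hollow: 16+6+24+16+28+20+4 = 114
Hollow-Knoll-Spruce-Grove-Ash-Ivy-Easton-Hollow: 16+6+24+16+31+20+24 = 137
Hollow-Knoll-Spruce-Easton-Grove-Ivy-Ash-Hollow: 16+6+13+26+21+31+27 = 140
Hollow-Knoll-Spruce-Easton-Grove-Ash-Ivy-Hollow: 16+6+13+26+16+31+4 = 112
… (352 more)
Hollow-Knoll-Spruce-Easton-Ash-Grove-Ivy-Hollow: 16+6+13+28+16+21+4 = 104  ← best
The minimum is 104.
One optimal route: Hollow → Knoll → Spruce → Easton → Ash → Grove → Ivy → Hollow (or its reverse).

Shortest round trip = 104 min.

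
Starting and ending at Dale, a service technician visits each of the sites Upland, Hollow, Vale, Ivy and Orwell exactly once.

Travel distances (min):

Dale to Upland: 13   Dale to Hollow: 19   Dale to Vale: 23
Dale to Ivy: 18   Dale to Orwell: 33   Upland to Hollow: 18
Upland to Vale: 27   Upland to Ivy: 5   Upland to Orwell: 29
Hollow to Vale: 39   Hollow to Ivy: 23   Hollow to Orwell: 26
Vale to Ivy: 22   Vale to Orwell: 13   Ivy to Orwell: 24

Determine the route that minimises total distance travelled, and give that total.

Minimum total distance: 98 min.

Dale → Upland → Hollow → Vale → Ivy → Orwell → Dale: 13+18+39+22+24+33 = 149
Dale → Upland → Hollow → Vale → Orwell → Ivy → Dale: 13+18+39+13+24+18 = 125
Dale → Upland → Hollow → Ivy → Vale → Orwell → Dale: 13+18+23+22+13+33 = 122
Dale → Upland → Hollow → Ivy → Orwell → Vale → Dale: 13+18+23+24+13+23 = 114
Dale → Upland → Hollow → Orwell → Vale → Ivy → Dale: 13+18+26+13+22+18 = 110
Dale → Upland → Hollow → Orwell → Ivy → Vale → Dale: 13+18+26+24+22+23 = 126
Dale → Upland → Vale → Hollow → Ivy → Orwell → Dale: 13+27+39+23+24+33 = 159
Dale → Upland → Vale → Hollow → Orwell → Ivy → Dale: 13+27+39+26+24+18 = 147
Dale → Upland → Vale → Ivy → Hollow → Orwell → Dale: 13+27+22+23+26+33 = 144
Dale → Upland → Vale → Ivy → Orwell → Hollow → Dale: 13+27+22+24+26+19 = 131
Dale → Upland → Vale → Orwell → Hollow → Ivy → Dale: 13+27+13+26+23+18 = 120
Dale → Upland → Vale → Orwell → Ivy → Hollow → Dale: 13+27+13+24+23+19 = 119
Dale → Upland → Ivy → Hollow → Vale → Orwell → Dale: 13+5+23+39+13+33 = 126
Dale → Upland → Ivy → Hollow → Orwell → Vale → Dale: 13+5+23+26+13+23 = 103
… (46 more)
Dale → Upland → Ivy → Vale → Orwell → Hollow → Dale: 13+5+22+13+26+19 = 98  ← best
The minimum is 98.
One optimal route: Dale → Upland → Ivy → Vale → Orwell → Hollow → Dale (or its reverse).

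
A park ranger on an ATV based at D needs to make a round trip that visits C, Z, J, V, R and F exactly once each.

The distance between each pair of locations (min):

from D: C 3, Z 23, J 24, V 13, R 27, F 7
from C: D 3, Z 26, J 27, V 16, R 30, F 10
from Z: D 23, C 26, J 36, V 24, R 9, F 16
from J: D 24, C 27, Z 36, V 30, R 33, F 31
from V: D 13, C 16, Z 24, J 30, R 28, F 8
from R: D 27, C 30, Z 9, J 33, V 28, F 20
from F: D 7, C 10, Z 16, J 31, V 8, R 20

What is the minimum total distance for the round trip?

D-C-Z-J-V-R-F-D: 3+26+36+30+28+20+7 = 150
D-C-Z-J-V-F-R-D: 3+26+36+30+8+20+27 = 150
D-C-Z-J-R-V-F-D: 3+26+36+33+28+8+7 = 141
D-C-Z-J-R-F-V-D: 3+26+36+33+20+8+13 = 139
D-C-Z-J-F-V-R-D: 3+26+36+31+8+28+27 = 159
D-C-Z-J-F-R-V-D: 3+26+36+31+20+28+13 = 157
D-C-Z-V-J-R-F-D: 3+26+24+30+33+20+7 = 143
D-C-Z-V-J-F-R-D: 3+26+24+30+31+20+27 = 161
… (352 more)
D-C-J-R-Z-F-V-D: 3+27+33+9+16+8+13 = 109  ← best
The minimum is 109.
One optimal route: D → C → J → R → Z → F → V → D (or its reverse).

Minimum total distance: 109 min.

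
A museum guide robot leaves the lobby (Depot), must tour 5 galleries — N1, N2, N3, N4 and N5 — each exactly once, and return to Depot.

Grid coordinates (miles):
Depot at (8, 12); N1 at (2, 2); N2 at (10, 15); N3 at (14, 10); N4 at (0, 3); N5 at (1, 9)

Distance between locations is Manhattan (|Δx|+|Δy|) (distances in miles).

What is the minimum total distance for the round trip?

Shortest round trip = 54 miles.

Depot-N1-N2-N3-N4-N5-Depot: 16+21+9+21+7+10 = 84
Depot-N1-N2-N3-N5-N4-Depot: 16+21+9+14+7+17 = 84
Depot-N1-N2-N4-N3-N5-Depot: 16+21+22+21+14+10 = 104
Depot-N1-N2-N4-N5-N3-Depot: 16+21+22+7+14+8 = 88
Depot-N1-N2-N5-N3-N4-Depot: 16+21+15+14+21+17 = 104
Depot-N1-N2-N5-N4-N3-Depot: 16+21+15+7+21+8 = 88
Depot-N1-N3-N2-N4-N5-Depot: 16+20+9+22+7+10 = 84
Depot-N1-N3-N2-N5-N4-Depot: 16+20+9+15+7+17 = 84
Depot-N1-N3-N4-N2-N5-Depot: 16+20+21+22+15+10 = 104
Depot-N1-N3-N4-N5-N2-Depot: 16+20+21+7+15+5 = 84
Depot-N1-N3-N5-N2-N4-Depot: 16+20+14+15+22+17 = 104
Depot-N1-N3-N5-N4-N2-Depot: 16+20+14+7+22+5 = 84
Depot-N1-N4-N2-N3-N5-Depot: 16+3+22+9+14+10 = 74
Depot-N1-N4-N2-N5-N3-Depot: 16+3+22+15+14+8 = 78
… (46 more)
Depot-N1-N4-N5-N3-N2-Depot: 16+3+7+14+9+5 = 54  ← best
The minimum is 54.
One optimal route: Depot → N1 → N4 → N5 → N3 → N2 → Depot (or its reverse).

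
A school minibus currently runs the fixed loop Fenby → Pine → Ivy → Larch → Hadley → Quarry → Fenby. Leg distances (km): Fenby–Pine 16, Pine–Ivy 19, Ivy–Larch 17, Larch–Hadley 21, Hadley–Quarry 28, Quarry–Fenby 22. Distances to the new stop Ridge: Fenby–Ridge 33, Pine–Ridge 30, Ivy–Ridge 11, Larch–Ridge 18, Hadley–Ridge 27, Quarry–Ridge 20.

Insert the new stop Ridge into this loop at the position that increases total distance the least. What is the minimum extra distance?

Insertion cost between consecutive stops i–j is d(i,Ridge) + d(Ridge,j) − d(i,j):
  between Fenby and Pine: 33 + 30 − 16 = 47
  between Pine and Ivy: 30 + 11 − 19 = 22
  between Ivy and Larch: 11 + 18 − 17 = 12
  between Larch and Hadley: 18 + 27 − 21 = 24
  between Hadley and Quarry: 27 + 20 − 28 = 19
  between Quarry and Fenby: 20 + 33 − 22 = 31
Cheapest insertion is between Ivy and Larch, adding 12.
New total = 123 + 12 = 135.

Minimum extra distance: 12 km, inserting Ridge between Ivy and Larch.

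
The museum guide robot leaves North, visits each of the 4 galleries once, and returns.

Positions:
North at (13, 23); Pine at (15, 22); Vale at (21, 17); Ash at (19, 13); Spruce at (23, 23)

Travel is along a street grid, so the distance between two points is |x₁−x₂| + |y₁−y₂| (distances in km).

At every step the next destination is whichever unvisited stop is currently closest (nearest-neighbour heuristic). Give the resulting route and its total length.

From North: distances to unvisited — Pine=3, Spruce=10, Vale=14, Ash=16. Nearest is Pine (3).
From Pine: distances to unvisited — Spruce=9, Vale=11, Ash=13. Nearest is Spruce (9).
From Spruce: distances to unvisited — Vale=8, Ash=14. Nearest is Vale (8).
From Vale: distances to unvisited — Ash=6. Nearest is Ash (6).
Return Ash→North: 16.
Total = 3 + 9 + 8 + 6 + 16 = 42.

42 km along North → Pine → Spruce → Vale → Ash → North.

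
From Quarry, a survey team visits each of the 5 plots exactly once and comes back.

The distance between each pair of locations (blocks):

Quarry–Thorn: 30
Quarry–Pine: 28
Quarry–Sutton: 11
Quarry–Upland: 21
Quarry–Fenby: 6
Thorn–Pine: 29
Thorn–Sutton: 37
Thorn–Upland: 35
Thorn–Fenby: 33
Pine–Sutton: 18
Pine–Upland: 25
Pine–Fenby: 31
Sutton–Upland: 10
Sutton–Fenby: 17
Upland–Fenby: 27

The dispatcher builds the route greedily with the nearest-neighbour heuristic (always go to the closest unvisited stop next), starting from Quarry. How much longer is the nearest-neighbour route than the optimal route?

3 blocks longer than the optimal tour.

From Quarry: Fenby=6, Sutton=11, Upland=21, Pine=28, Thorn=30 → choose Fenby (6).
From Fenby: Sutton=17, Upland=27, Pine=31, Thorn=33 → choose Sutton (17).
From Sutton: Upland=10, Pine=18, Thorn=37 → choose Upland (10).
From Upland: Pine=25, Thorn=35 → choose Pine (25).
From Pine: Thorn=29 → choose Thorn (29).
NN route Quarry → Fenby → Sutton → Upland → Pine → Thorn → Quarry costs 117.
Optimal: Quarry → Sutton → Upland → Pine → Thorn → Fenby → Quarry costs 114 (by enumerating all 60 distinct tours).
Excess = 117 − 114 = 3.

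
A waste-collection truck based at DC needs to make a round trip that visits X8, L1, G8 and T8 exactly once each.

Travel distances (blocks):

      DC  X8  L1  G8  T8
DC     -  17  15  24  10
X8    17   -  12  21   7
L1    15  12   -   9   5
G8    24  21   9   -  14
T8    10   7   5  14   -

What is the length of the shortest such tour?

Shortest round trip = 62 blocks.

There are 12 distinct closed tours to check (reversals are equivalent).
DC - X8 - L1 - G8 - T8 - DC: 17+12+9+14+10 = 62
DC - X8 - L1 - T8 - G8 - DC: 17+12+5+14+24 = 72
DC - X8 - G8 - L1 - T8 - DC: 17+21+9+5+10 = 62
DC - X8 - G8 - T8 - L1 - DC: 17+21+14+5+15 = 72
DC - X8 - T8 - L1 - G8 - DC: 17+7+5+9+24 = 62
DC - X8 - T8 - G8 - L1 - DC: 17+7+14+9+15 = 62
DC - L1 - X8 - G8 - T8 - DC: 15+12+21+14+10 = 72
DC - L1 - X8 - T8 - G8 - DC: 15+12+7+14+24 = 72
DC - L1 - G8 - X8 - T8 - DC: 15+9+21+7+10 = 62
DC - L1 - T8 - X8 - G8 - DC: 15+5+7+21+24 = 72
DC - G8 - X8 - L1 - T8 - DC: 24+21+12+5+10 = 72
DC - G8 - L1 - X8 - T8 - DC: 24+9+12+7+10 = 62
The minimum is 62.
One optimal route: DC → X8 → L1 → G8 → T8 → DC (or its reverse).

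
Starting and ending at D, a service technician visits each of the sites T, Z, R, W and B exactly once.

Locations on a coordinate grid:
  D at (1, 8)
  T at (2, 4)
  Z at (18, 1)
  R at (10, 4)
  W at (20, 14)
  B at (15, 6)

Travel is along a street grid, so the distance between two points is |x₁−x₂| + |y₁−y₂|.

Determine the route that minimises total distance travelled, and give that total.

With 5 stops there are 5!/2 = 60 distinct round trips (a route and its reverse cost the same).
D → T → Z → R → W → B → D: 5+19+11+20+13+16 = 84
D → T → Z → R → B → W → D: 5+19+11+7+13+25 = 80
D → T → Z → W → R → B → D: 5+19+15+20+7+16 = 82
D → T → Z → W → B → R → D: 5+19+15+13+7+13 = 72
D → T → Z → B → R → W → D: 5+19+8+7+20+25 = 84
D → T → Z → B → W → R → D: 5+19+8+13+20+13 = 78
D → T → R → Z → W → B → D: 5+8+11+15+13+16 = 68
D → T → R → Z → B → W → D: 5+8+11+8+13+25 = 70
D → T → R → W → Z → B → D: 5+8+20+15+8+16 = 72
D → T → R → W → B → Z → D: 5+8+20+13+8+24 = 78
D → T → R → B → Z → W → D: 5+8+7+8+15+25 = 68
D → T → R → B → W → Z → D: 5+8+7+13+15+24 = 72
D → T → W → Z → R → B → D: 5+28+15+11+7+16 = 82
D → T → W → Z → B → R → D: 5+28+15+8+7+13 = 76
… (46 more)
The minimum is 68.
One optimal route: D → T → R → Z → W → B → D (or its reverse).

Minimum total distance: 68.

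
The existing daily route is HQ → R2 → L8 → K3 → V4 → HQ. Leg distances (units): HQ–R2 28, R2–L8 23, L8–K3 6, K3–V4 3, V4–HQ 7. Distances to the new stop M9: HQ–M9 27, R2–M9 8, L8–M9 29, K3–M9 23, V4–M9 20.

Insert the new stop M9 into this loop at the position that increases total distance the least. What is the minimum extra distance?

Insertion cost between consecutive stops i–j is d(i,M9) + d(M9,j) − d(i,j):
  between HQ and R2: 27 + 8 − 28 = 7
  between R2 and L8: 8 + 29 − 23 = 14
  between L8 and K3: 29 + 23 − 6 = 46
  between K3 and V4: 23 + 20 − 3 = 40
  between V4 and HQ: 20 + 27 − 7 = 40
Cheapest insertion is between HQ and R2, adding 7.
New total = 67 + 7 = 74.

Adding 7 by placing M9 on the HQ–R2 leg.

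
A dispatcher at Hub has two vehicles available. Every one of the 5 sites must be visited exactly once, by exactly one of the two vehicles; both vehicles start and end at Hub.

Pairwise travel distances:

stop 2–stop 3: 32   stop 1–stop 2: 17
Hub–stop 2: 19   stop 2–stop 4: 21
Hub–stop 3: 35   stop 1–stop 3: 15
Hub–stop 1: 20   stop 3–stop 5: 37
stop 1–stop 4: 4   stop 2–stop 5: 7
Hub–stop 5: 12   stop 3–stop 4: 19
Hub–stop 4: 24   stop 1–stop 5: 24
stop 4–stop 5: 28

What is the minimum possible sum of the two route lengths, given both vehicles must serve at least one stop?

There are 2^4 − 1 = 15 ways to divide the 5 stops into two non-empty groups. For each, the best each vehicle can do is its own shortest tour through its group:
  {stop 1} + {stop 2, stop 3, stop 4, stop 5}: 40 + 94 = 134
  {stop 2} + {stop 1, stop 3, stop 4, stop 5}: 38 + 92 = 130
  {stop 1, stop 2} + {stop 3, stop 4, stop 5}: 56 + 92 = 148
  {stop 3} + {stop 1, stop 2, stop 4, stop 5}: 70 + 64 = 134
  {stop 1, stop 3} + {stop 2, stop 4, stop 5}: 70 + 64 = 134
  {stop 2, stop 3} + {stop 1, stop 4, stop 5}: 86 + 64 = 150
  … (15 splits in total)
  {stop 1, stop 3, stop 4} + {stop 2, stop 5}: 78 + 38 = 116  ← best
Best: vehicle 1 Hub → stop 1 → stop 3 → stop 4 → Hub = 78; vehicle 2 Hub → stop 2 → stop 5 → Hub = 38; combined 116.

Minimum combined distance: 116.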